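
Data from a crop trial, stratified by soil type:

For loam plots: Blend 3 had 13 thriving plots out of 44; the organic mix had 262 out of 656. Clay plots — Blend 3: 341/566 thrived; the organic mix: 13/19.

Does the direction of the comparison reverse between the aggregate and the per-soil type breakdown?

Loam: Blend 3 13/44 = 29.5%, the organic mix 262/656 = 39.9% → the organic mix
Clay: Blend 3 341/566 = 60.2%, the organic mix 13/19 = 68.4% → the organic mix
Overall: Blend 3 354/610 = 58.0%, the organic mix 275/675 = 40.7% → Blend 3
The organic mix wins each soil group but Blend 3 wins overall — the comparison reverses. The organic mix's plots skew toward loam, which has a lower base rate.

Yes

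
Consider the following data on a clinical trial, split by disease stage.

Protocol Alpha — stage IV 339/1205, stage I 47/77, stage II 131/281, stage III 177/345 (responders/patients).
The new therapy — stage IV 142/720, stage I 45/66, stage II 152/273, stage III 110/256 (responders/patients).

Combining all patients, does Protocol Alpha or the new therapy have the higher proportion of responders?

Protocol Alpha

Stage IV: Protocol Alpha 339/1205 = 28.1%, the new therapy 142/720 = 19.7% → Protocol Alpha
Stage I: Protocol Alpha 47/77 = 61.0%, the new therapy 45/66 = 68.2% → the new therapy
Stage II: Protocol Alpha 131/281 = 46.6%, the new therapy 152/273 = 55.7% → the new therapy
Stage III: Protocol Alpha 177/345 = 51.3%, the new therapy 110/256 = 43.0% → Protocol Alpha
Overall: Protocol Alpha 694/1908 = 36.4%, the new therapy 449/1315 = 34.1% → Protocol Alpha
(Neither sweeps every disease group, but Protocol Alpha has the higher pooled rate.)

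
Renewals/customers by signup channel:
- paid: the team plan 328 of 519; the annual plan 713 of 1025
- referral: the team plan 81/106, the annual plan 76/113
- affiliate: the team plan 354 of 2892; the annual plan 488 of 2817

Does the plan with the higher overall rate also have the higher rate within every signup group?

Paid: the team plan 328/519 = 63.2%, the annual plan 713/1025 = 69.6% → the annual plan
Referral: the team plan 81/106 = 76.4%, the annual plan 76/113 = 67.3% → the team plan
Affiliate: the team plan 354/2892 = 12.2%, the annual plan 488/2817 = 17.3% → the annual plan
Overall: the team plan 763/3517 = 21.7%, the annual plan 1277/3955 = 32.3% → the annual plan
Neither sweeps: the team plan wins 1 of 3 groups, the annual plan wins 2. The annual plan wins overall but not every group — no Simpson reversal.

No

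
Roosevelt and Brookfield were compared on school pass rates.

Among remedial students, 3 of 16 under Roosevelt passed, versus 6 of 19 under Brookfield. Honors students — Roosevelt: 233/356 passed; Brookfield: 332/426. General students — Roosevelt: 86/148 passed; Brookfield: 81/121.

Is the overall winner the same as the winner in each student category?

Yes

Remedial: Roosevelt 3/16 = 18.8%, Brookfield 6/19 = 31.6% → Brookfield
Honors: Roosevelt 233/356 = 65.4%, Brookfield 332/426 = 77.9% → Brookfield
General: Roosevelt 86/148 = 58.1%, Brookfield 81/121 = 66.9% → Brookfield
Overall: Roosevelt 322/520 = 61.9%, Brookfield 419/566 = 74.0% → Brookfield
Brookfield wins overall and in every student group — no reversal.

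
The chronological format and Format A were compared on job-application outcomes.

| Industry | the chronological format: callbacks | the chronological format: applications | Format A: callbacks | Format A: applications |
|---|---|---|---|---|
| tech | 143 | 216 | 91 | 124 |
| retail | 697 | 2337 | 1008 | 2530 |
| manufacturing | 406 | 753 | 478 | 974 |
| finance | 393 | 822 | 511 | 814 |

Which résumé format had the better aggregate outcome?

Format A

Tech: the chronological format 143/216 = 66.2%, Format A 91/124 = 73.4% → Format A
Retail: the chronological format 697/2337 = 29.8%, Format A 1008/2530 = 39.8% → Format A
Manufacturing: the chronological format 406/753 = 53.9%, Format A 478/974 = 49.1% → the chronological format
Finance: the chronological format 393/822 = 47.8%, Format A 511/814 = 62.8% → Format A
Overall: the chronological format 1639/4128 = 39.7%, Format A 2088/4442 = 47.0% → Format A
(Neither sweeps every industry group, but Format A has the higher pooled rate.)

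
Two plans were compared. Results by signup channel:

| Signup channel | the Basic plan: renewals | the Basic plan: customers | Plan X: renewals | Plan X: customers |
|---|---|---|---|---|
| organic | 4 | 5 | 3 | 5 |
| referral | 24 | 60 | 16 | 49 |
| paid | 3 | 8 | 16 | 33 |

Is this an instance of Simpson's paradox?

Organic: the Basic plan 4/5 = 80.0%, Plan X 3/5 = 60.0% → the Basic plan
Referral: the Basic plan 24/60 = 40.0%, Plan X 16/49 = 32.7% → the Basic plan
Paid: the Basic plan 3/8 = 37.5%, Plan X 16/33 = 48.5% → Plan X
Overall: the Basic plan 31/73 = 42.5%, Plan X 35/87 = 40.2% → the Basic plan
Neither sweeps: the Basic plan wins 2 of 3 groups, Plan X wins 1. The Basic plan wins overall but not every group — no Simpson reversal.

No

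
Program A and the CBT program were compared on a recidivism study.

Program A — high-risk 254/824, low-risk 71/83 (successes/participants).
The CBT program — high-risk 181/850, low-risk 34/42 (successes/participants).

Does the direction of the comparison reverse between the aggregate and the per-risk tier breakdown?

No

High-risk: Program A 254/824 = 30.8%, the CBT program 181/850 = 21.3% → Program A
Low-risk: Program A 71/83 = 85.5%, the CBT program 34/42 = 81.0% → Program A
Overall: Program A 325/907 = 35.8%, the CBT program 215/892 = 24.1% → Program A
Program A wins overall and in every risk group — no reversal.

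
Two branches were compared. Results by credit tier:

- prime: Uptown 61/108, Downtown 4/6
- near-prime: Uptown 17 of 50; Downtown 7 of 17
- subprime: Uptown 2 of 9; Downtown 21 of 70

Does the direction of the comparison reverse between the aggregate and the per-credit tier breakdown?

Yes

Prime: Uptown 61/108 = 56.5%, Downtown 4/6 = 66.7% → Downtown
Near-prime: Uptown 17/50 = 34.0%, Downtown 7/17 = 41.2% → Downtown
Subprime: Uptown 2/9 = 22.2%, Downtown 21/70 = 30.0% → Downtown
Overall: Uptown 80/167 = 47.9%, Downtown 32/93 = 34.4% → Uptown
Downtown wins each credit group but Uptown wins overall — the comparison reverses. Downtown's applications skew toward subprime, which has a lower base rate.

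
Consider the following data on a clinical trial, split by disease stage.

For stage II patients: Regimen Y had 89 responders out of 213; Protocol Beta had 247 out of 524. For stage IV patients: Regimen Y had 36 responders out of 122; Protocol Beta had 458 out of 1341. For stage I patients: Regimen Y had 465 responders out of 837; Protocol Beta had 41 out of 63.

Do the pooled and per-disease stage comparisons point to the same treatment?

No

Stage II: Regimen Y 89/213 = 41.8%, Protocol Beta 247/524 = 47.1% → Protocol Beta
Stage IV: Regimen Y 36/122 = 29.5%, Protocol Beta 458/1341 = 34.2% → Protocol Beta
Stage I: Regimen Y 465/837 = 55.6%, Protocol Beta 41/63 = 65.1% → Protocol Beta
Overall: Regimen Y 590/1172 = 50.3%, Protocol Beta 746/1928 = 38.7% → Regimen Y
Protocol Beta wins each disease group but Regimen Y wins overall — the comparison reverses. Protocol Beta's patients skew toward stage IV, which has a lower base rate.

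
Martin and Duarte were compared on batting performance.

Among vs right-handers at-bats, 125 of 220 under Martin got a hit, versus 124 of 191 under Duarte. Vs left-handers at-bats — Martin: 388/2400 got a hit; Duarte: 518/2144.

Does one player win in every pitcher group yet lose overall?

Vs right-handers: Martin 125/220 = 56.8%, Duarte 124/191 = 64.9% → Duarte
Vs left-handers: Martin 388/2400 = 16.2%, Duarte 518/2144 = 24.2% → Duarte
Overall: Martin 513/2620 = 19.6%, Duarte 642/2335 = 27.5% → Duarte
Duarte wins overall and in every pitcher group — no reversal.

No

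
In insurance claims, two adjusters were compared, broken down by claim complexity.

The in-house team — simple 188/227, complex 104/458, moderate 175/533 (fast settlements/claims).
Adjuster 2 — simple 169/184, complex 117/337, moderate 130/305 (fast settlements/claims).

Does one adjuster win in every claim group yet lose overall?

Simple: the in-house team 188/227 = 82.8%, Adjuster 2 169/184 = 91.8% → Adjuster 2
Complex: the in-house team 104/458 = 22.7%, Adjuster 2 117/337 = 34.7% → Adjuster 2
Moderate: the in-house team 175/533 = 32.8%, Adjuster 2 130/305 = 42.6% → Adjuster 2
Overall: the in-house team 467/1218 = 38.3%, Adjuster 2 416/826 = 50.4% → Adjuster 2
Adjuster 2 wins overall and in every claim group — no reversal.

No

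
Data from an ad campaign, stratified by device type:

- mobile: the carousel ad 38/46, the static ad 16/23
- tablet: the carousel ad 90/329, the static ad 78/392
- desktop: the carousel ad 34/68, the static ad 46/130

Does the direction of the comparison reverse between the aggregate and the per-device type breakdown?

No

Mobile: the carousel ad 38/46 = 82.6%, the static ad 16/23 = 69.6% → the carousel ad
Tablet: the carousel ad 90/329 = 27.4%, the static ad 78/392 = 19.9% → the carousel ad
Desktop: the carousel ad 34/68 = 50.0%, the static ad 46/130 = 35.4% → the carousel ad
Overall: the carousel ad 162/443 = 36.6%, the static ad 140/545 = 25.7% → the carousel ad
The carousel ad wins overall and in every device group — no reversal.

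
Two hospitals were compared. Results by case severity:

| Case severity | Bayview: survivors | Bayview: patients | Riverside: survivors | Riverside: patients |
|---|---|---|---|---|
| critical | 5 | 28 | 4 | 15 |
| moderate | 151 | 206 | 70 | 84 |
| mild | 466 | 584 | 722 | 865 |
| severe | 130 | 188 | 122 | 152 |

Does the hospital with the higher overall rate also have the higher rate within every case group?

Critical: Bayview 5/28 = 17.9%, Riverside 4/15 = 26.7% → Riverside
Moderate: Bayview 151/206 = 73.3%, Riverside 70/84 = 83.3% → Riverside
Mild: Bayview 466/584 = 79.8%, Riverside 722/865 = 83.5% → Riverside
Severe: Bayview 130/188 = 69.1%, Riverside 122/152 = 80.3% → Riverside
Overall: Bayview 752/1006 = 74.8%, Riverside 918/1116 = 82.3% → Riverside
Riverside wins overall and in every case group — no reversal.

Yes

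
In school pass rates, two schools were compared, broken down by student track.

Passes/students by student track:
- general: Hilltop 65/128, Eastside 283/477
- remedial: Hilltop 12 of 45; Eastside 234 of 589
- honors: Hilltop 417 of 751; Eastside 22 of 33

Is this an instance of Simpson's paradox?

Yes

General: Hilltop 65/128 = 50.8%, Eastside 283/477 = 59.3% → Eastside
Remedial: Hilltop 12/45 = 26.7%, Eastside 234/589 = 39.7% → Eastside
Honors: Hilltop 417/751 = 55.5%, Eastside 22/33 = 66.7% → Eastside
Overall: Hilltop 494/924 = 53.5%, Eastside 539/1099 = 49.0% → Hilltop
Eastside wins each student group but Hilltop wins overall — the comparison reverses. Eastside's students skew toward remedial, which has a lower base rate.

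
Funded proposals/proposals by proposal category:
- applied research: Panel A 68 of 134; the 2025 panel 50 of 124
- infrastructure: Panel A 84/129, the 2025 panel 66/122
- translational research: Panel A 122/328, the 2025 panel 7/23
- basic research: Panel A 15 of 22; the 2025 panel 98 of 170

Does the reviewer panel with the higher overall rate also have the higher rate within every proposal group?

Applied research: Panel A 68/134 = 50.7%, the 2025 panel 50/124 = 40.3% → Panel A
Infrastructure: Panel A 84/129 = 65.1%, the 2025 panel 66/122 = 54.1% → Panel A
Translational research: Panel A 122/328 = 37.2%, the 2025 panel 7/23 = 30.4% → Panel A
Basic research: Panel A 15/22 = 68.2%, the 2025 panel 98/170 = 57.6% → Panel A
Overall: Panel A 289/613 = 47.1%, the 2025 panel 221/439 = 50.3% → the 2025 panel
Panel A wins each proposal group but the 2025 panel wins overall — the comparison reverses. Panel A's proposals skew toward translational research, which has a lower base rate.

No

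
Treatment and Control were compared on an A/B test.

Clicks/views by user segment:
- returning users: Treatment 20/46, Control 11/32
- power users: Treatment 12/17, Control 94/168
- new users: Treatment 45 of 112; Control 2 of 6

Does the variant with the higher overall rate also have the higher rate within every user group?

Returning users: Treatment 20/46 = 43.5%, Control 11/32 = 34.4% → Treatment
Power users: Treatment 12/17 = 70.6%, Control 94/168 = 56.0% → Treatment
New users: Treatment 45/112 = 40.2%, Control 2/6 = 33.3% → Treatment
Overall: Treatment 77/175 = 44.0%, Control 107/206 = 51.9% → Control
Treatment wins each user group but Control wins overall — the comparison reverses. Treatment's views skew toward new users, which has a lower base rate.

No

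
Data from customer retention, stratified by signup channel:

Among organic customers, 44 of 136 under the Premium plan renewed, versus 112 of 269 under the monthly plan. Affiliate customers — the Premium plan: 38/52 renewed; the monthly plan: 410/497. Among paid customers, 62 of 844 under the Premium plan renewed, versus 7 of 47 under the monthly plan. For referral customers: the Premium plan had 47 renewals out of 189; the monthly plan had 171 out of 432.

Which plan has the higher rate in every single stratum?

the monthly plan

Organic: the Premium plan 44/136 = 32.4%, the monthly plan 112/269 = 41.6% → the monthly plan
Affiliate: the Premium plan 38/52 = 73.1%, the monthly plan 410/497 = 82.5% → the monthly plan
Paid: the Premium plan 62/844 = 7.3%, the monthly plan 7/47 = 14.9% → the monthly plan
Referral: the Premium plan 47/189 = 24.9%, the monthly plan 171/432 = 39.6% → the monthly plan
The monthly plan has the higher rate in all 4 groups.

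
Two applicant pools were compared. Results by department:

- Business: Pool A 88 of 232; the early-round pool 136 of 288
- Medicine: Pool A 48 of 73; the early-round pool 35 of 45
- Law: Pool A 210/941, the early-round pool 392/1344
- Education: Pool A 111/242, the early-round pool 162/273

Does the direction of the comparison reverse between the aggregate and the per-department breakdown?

No

Business: Pool A 88/232 = 37.9%, the early-round pool 136/288 = 47.2% → the early-round pool
Medicine: Pool A 48/73 = 65.8%, the early-round pool 35/45 = 77.8% → the early-round pool
Law: Pool A 210/941 = 22.3%, the early-round pool 392/1344 = 29.2% → the early-round pool
Education: Pool A 111/242 = 45.9%, the early-round pool 162/273 = 59.3% → the early-round pool
Overall: Pool A 457/1488 = 30.7%, the early-round pool 725/1950 = 37.2% → the early-round pool
The early-round pool wins overall and in every department group — no reversal.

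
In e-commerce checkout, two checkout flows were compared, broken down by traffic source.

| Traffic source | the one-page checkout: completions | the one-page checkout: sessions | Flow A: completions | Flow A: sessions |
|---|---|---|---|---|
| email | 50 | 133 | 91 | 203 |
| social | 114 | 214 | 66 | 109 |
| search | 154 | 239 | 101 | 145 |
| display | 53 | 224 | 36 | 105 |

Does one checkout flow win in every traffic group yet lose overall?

No

Email: the one-page checkout 50/133 = 37.6%, Flow A 91/203 = 44.8% → Flow A
Social: the one-page checkout 114/214 = 53.3%, Flow A 66/109 = 60.6% → Flow A
Search: the one-page checkout 154/239 = 64.4%, Flow A 101/145 = 69.7% → Flow A
Display: the one-page checkout 53/224 = 23.7%, Flow A 36/105 = 34.3% → Flow A
Overall: the one-page checkout 371/810 = 45.8%, Flow A 294/562 = 52.3% → Flow A
Flow A wins overall and in every traffic group — no reversal.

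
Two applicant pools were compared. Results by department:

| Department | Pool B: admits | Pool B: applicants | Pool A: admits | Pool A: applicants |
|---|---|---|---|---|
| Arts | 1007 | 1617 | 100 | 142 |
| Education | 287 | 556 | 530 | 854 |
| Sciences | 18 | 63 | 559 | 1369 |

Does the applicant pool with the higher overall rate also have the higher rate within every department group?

Arts: Pool B 1007/1617 = 62.3%, Pool A 100/142 = 70.4% → Pool A
Education: Pool B 287/556 = 51.6%, Pool A 530/854 = 62.1% → Pool A
Sciences: Pool B 18/63 = 28.6%, Pool A 559/1369 = 40.8% → Pool A
Overall: Pool B 1312/2236 = 58.7%, Pool A 1189/2365 = 50.3% → Pool B
Pool A wins each department group but Pool B wins overall — the comparison reverses. Pool A's applicants skew toward Sciences, which has a lower base rate.

No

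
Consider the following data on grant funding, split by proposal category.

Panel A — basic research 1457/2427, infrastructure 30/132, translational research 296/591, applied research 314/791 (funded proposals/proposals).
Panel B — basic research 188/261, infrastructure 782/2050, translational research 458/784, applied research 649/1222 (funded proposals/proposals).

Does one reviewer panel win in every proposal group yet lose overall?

Yes

Basic research: Panel A 1457/2427 = 60.0%, Panel B 188/261 = 72.0% → Panel B
Infrastructure: Panel A 30/132 = 22.7%, Panel B 782/2050 = 38.1% → Panel B
Translational research: Panel A 296/591 = 50.1%, Panel B 458/784 = 58.4% → Panel B
Applied research: Panel A 314/791 = 39.7%, Panel B 649/1222 = 53.1% → Panel B
Overall: Panel A 2097/3941 = 53.2%, Panel B 2077/4317 = 48.1% → Panel A
Panel B wins each proposal group but Panel A wins overall — the comparison reverses. Panel B's proposals skew toward infrastructure, which has a lower base rate.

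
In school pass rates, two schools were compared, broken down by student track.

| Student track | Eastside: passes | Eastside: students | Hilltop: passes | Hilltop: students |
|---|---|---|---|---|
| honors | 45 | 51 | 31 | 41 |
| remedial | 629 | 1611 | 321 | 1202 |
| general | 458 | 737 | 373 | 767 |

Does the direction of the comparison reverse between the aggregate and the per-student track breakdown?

Honors: Eastside 45/51 = 88.2%, Hilltop 31/41 = 75.6% → Eastside
Remedial: Eastside 629/1611 = 39.0%, Hilltop 321/1202 = 26.7% → Eastside
General: Eastside 458/737 = 62.1%, Hilltop 373/767 = 48.6% → Eastside
Overall: Eastside 1132/2399 = 47.2%, Hilltop 725/2010 = 36.1% → Eastside
Eastside wins overall and in every student group — no reversal.

No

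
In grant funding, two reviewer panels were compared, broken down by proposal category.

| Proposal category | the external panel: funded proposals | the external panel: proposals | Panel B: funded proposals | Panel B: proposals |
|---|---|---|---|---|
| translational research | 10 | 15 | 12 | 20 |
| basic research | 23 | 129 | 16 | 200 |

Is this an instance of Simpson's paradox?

No

Translational research: the external panel 10/15 = 66.7%, Panel B 12/20 = 60.0% → the external panel
Basic research: the external panel 23/129 = 17.8%, Panel B 16/200 = 8.0% → the external panel
Overall: the external panel 33/144 = 22.9%, Panel B 28/220 = 12.7% → the external panel
The external panel wins overall and in every proposal group — no reversal.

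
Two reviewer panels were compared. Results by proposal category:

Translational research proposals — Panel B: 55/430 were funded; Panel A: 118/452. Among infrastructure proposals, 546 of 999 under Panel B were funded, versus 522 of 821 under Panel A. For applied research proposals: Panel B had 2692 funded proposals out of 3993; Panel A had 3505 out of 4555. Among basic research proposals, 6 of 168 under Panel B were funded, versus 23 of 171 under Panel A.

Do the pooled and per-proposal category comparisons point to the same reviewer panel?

Translational research: Panel B 55/430 = 12.8%, Panel A 118/452 = 26.1% → Panel A
Infrastructure: Panel B 546/999 = 54.7%, Panel A 522/821 = 63.6% → Panel A
Applied research: Panel B 2692/3993 = 67.4%, Panel A 3505/4555 = 76.9% → Panel A
Basic research: Panel B 6/168 = 3.6%, Panel A 23/171 = 13.5% → Panel A
Overall: Panel B 3299/5590 = 59.0%, Panel A 4168/5999 = 69.5% → Panel A
Panel A wins overall and in every proposal group — no reversal.

Yes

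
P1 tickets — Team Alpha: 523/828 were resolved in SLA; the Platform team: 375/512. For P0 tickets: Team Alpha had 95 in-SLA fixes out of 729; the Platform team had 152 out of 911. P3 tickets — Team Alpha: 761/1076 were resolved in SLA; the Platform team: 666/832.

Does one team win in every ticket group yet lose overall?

P1: Team Alpha 523/828 = 63.2%, the Platform team 375/512 = 73.2% → the Platform team
P0: Team Alpha 95/729 = 13.0%, the Platform team 152/911 = 16.7% → the Platform team
P3: Team Alpha 761/1076 = 70.7%, the Platform team 666/832 = 80.0% → the Platform team
Overall: Team Alpha 1379/2633 = 52.4%, the Platform team 1193/2255 = 52.9% → the Platform team
The Platform team wins overall and in every ticket group — no reversal.

No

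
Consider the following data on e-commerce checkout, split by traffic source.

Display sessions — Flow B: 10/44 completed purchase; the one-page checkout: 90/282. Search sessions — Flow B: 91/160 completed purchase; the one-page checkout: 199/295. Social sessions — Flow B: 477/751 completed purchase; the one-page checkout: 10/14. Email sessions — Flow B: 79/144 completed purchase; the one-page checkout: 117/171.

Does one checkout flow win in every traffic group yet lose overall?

Yes

Display: Flow B 10/44 = 22.7%, the one-page checkout 90/282 = 31.9% → the one-page checkout
Search: Flow B 91/160 = 56.9%, the one-page checkout 199/295 = 67.5% → the one-page checkout
Social: Flow B 477/751 = 63.5%, the one-page checkout 10/14 = 71.4% → the one-page checkout
Email: Flow B 79/144 = 54.9%, the one-page checkout 117/171 = 68.4% → the one-page checkout
Overall: Flow B 657/1099 = 59.8%, the one-page checkout 416/762 = 54.6% → Flow B
The one-page checkout wins each traffic group but Flow B wins overall — the comparison reverses. The one-page checkout's sessions skew toward display, which has a lower base rate.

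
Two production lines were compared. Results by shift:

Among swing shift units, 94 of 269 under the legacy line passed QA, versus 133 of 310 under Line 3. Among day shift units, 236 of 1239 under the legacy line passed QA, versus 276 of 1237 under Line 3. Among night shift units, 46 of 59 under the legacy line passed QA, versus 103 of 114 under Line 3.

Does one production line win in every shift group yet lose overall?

Swing shift: the legacy line 94/269 = 34.9%, Line 3 133/310 = 42.9% → Line 3
Day shift: the legacy line 236/1239 = 19.0%, Line 3 276/1237 = 22.3% → Line 3
Night shift: the legacy line 46/59 = 78.0%, Line 3 103/114 = 90.4% → Line 3
Overall: the legacy line 376/1567 = 24.0%, Line 3 512/1661 = 30.8% → Line 3
Line 3 wins overall and in every shift group — no reversal.

No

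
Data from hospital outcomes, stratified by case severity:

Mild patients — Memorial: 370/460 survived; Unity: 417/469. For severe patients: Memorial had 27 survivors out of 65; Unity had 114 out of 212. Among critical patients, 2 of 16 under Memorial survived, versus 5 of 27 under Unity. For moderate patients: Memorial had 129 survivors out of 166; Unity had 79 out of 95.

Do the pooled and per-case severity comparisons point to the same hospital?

Yes

Mild: Memorial 370/460 = 80.4%, Unity 417/469 = 88.9% → Unity
Severe: Memorial 27/65 = 41.5%, Unity 114/212 = 53.8% → Unity
Critical: Memorial 2/16 = 12.5%, Unity 5/27 = 18.5% → Unity
Moderate: Memorial 129/166 = 77.7%, Unity 79/95 = 83.2% → Unity
Overall: Memorial 528/707 = 74.7%, Unity 615/803 = 76.6% → Unity
Unity wins overall and in every case group — no reversal.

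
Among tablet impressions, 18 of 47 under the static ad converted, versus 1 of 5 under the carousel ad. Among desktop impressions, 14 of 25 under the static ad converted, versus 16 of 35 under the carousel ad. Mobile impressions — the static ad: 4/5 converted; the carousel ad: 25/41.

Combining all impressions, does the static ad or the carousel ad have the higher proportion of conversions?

the carousel ad

Tablet: the static ad 18/47 = 38.3%, the carousel ad 1/5 = 20.0% → the static ad
Desktop: the static ad 14/25 = 56.0%, the carousel ad 16/35 = 45.7% → the static ad
Mobile: the static ad 4/5 = 80.0%, the carousel ad 25/41 = 61.0% → the static ad
Overall: the static ad 36/77 = 46.8%, the carousel ad 42/81 = 51.9% → the carousel ad
(The static ad wins every device group but the carousel ad wins overall — the static ad's impressions skew toward the low-rate tablet group.)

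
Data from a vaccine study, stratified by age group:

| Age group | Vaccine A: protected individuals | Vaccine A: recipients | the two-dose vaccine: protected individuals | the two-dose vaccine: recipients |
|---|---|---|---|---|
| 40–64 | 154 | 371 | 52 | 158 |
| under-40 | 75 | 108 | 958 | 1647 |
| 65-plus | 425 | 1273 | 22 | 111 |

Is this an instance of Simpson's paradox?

Yes

40–64: Vaccine A 154/371 = 41.5%, the two-dose vaccine 52/158 = 32.9% → Vaccine A
Under-40: Vaccine A 75/108 = 69.4%, the two-dose vaccine 958/1647 = 58.2% → Vaccine A
65-plus: Vaccine A 425/1273 = 33.4%, the two-dose vaccine 22/111 = 19.8% → Vaccine A
Overall: Vaccine A 654/1752 = 37.3%, the two-dose vaccine 1032/1916 = 53.9% → the two-dose vaccine
Vaccine A wins each age group but the two-dose vaccine wins overall — the comparison reverses. Vaccine A's recipients skew toward 65-plus, which has a lower base rate.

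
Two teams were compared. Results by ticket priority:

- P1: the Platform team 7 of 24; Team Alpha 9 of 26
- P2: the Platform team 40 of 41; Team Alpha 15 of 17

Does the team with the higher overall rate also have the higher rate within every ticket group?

No

P1: the Platform team 7/24 = 29.2%, Team Alpha 9/26 = 34.6% → Team Alpha
P2: the Platform team 40/41 = 97.6%, Team Alpha 15/17 = 88.2% → the Platform team
Overall: the Platform team 47/65 = 72.3%, Team Alpha 24/43 = 55.8% → the Platform team
Neither sweeps: the Platform team wins 1 of 2 groups, Team Alpha wins 1. The Platform team wins overall but not every group — no Simpson reversal.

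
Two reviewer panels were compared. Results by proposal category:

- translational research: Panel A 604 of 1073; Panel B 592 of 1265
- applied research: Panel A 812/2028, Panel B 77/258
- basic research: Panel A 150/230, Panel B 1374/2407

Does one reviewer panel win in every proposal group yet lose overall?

Translational research: Panel A 604/1073 = 56.3%, Panel B 592/1265 = 46.8% → Panel A
Applied research: Panel A 812/2028 = 40.0%, Panel B 77/258 = 29.8% → Panel A
Basic research: Panel A 150/230 = 65.2%, Panel B 1374/2407 = 57.1% → Panel A
Overall: Panel A 1566/3331 = 47.0%, Panel B 2043/3930 = 52.0% → Panel B
Panel A wins each proposal group but Panel B wins overall — the comparison reverses. Panel A's proposals skew toward applied research, which has a lower base rate.

Yes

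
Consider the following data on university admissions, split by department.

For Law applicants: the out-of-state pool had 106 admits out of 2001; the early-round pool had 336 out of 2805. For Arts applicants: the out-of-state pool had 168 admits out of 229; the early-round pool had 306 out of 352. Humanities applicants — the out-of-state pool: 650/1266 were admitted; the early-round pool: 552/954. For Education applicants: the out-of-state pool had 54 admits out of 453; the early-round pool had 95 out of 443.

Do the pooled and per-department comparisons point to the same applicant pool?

Yes

Law: the out-of-state pool 106/2001 = 5.3%, the early-round pool 336/2805 = 12.0% → the early-round pool
Arts: the out-of-state pool 168/229 = 73.4%, the early-round pool 306/352 = 86.9% → the early-round pool
Humanities: the out-of-state pool 650/1266 = 51.3%, the early-round pool 552/954 = 57.9% → the early-round pool
Education: the out-of-state pool 54/453 = 11.9%, the early-round pool 95/443 = 21.4% → the early-round pool
Overall: the out-of-state pool 978/3949 = 24.8%, the early-round pool 1289/4554 = 28.3% → the early-round pool
The early-round pool wins overall and in every department group — no reversal.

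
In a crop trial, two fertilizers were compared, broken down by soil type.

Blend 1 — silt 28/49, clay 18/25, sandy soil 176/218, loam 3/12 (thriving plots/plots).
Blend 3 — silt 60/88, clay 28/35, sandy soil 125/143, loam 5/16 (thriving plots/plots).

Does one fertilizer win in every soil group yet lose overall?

No

Silt: Blend 1 28/49 = 57.1%, Blend 3 60/88 = 68.2% → Blend 3
Clay: Blend 1 18/25 = 72.0%, Blend 3 28/35 = 80.0% → Blend 3
Sandy soil: Blend 1 176/218 = 80.7%, Blend 3 125/143 = 87.4% → Blend 3
Loam: Blend 1 3/12 = 25.0%, Blend 3 5/16 = 31.2% → Blend 3
Overall: Blend 1 225/304 = 74.0%, Blend 3 218/282 = 77.3% → Blend 3
Blend 3 wins overall and in every soil group — no reversal.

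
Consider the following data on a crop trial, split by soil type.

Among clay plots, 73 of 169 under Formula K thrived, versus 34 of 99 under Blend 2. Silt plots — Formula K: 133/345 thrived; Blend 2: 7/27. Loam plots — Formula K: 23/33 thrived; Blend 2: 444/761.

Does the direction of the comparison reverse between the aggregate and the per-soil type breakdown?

Yes

Clay: Formula K 73/169 = 43.2%, Blend 2 34/99 = 34.3% → Formula K
Silt: Formula K 133/345 = 38.6%, Blend 2 7/27 = 25.9% → Formula K
Loam: Formula K 23/33 = 69.7%, Blend 2 444/761 = 58.3% → Formula K
Overall: Formula K 229/547 = 41.9%, Blend 2 485/887 = 54.7% → Blend 2
Formula K wins each soil group but Blend 2 wins overall — the comparison reverses. Formula K's plots skew toward silt, which has a lower base rate.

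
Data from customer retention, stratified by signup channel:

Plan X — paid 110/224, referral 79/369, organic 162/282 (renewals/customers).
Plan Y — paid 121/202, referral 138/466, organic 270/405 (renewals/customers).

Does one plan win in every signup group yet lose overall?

No

Paid: Plan X 110/224 = 49.1%, Plan Y 121/202 = 59.9% → Plan Y
Referral: Plan X 79/369 = 21.4%, Plan Y 138/466 = 29.6% → Plan Y
Organic: Plan X 162/282 = 57.4%, Plan Y 270/405 = 66.7% → Plan Y
Overall: Plan X 351/875 = 40.1%, Plan Y 529/1073 = 49.3% → Plan Y
Plan Y wins overall and in every signup group — no reversal.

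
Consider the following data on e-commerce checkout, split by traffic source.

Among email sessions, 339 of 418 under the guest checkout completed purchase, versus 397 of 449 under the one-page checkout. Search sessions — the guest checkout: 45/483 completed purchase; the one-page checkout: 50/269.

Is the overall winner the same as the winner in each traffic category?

Email: the guest checkout 339/418 = 81.1%, the one-page checkout 397/449 = 88.4% → the one-page checkout
Search: the guest checkout 45/483 = 9.3%, the one-page checkout 50/269 = 18.6% → the one-page checkout
Overall: the guest checkout 384/901 = 42.6%, the one-page checkout 447/718 = 62.3% → the one-page checkout
The one-page checkout wins overall and in every traffic group — no reversal.

Yes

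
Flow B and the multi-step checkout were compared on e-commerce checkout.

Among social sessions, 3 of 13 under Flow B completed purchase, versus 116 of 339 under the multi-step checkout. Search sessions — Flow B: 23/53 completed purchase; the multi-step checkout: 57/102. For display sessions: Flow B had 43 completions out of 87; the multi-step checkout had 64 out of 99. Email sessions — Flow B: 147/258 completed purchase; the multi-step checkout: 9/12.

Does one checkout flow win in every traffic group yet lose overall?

Yes

Social: Flow B 3/13 = 23.1%, the multi-step checkout 116/339 = 34.2% → the multi-step checkout
Search: Flow B 23/53 = 43.4%, the multi-step checkout 57/102 = 55.9% → the multi-step checkout
Display: Flow B 43/87 = 49.4%, the multi-step checkout 64/99 = 64.6% → the multi-step checkout
Email: Flow B 147/258 = 57.0%, the multi-step checkout 9/12 = 75.0% → the multi-step checkout
Overall: Flow B 216/411 = 52.6%, the multi-step checkout 246/552 = 44.6% → Flow B
The multi-step checkout wins each traffic group but Flow B wins overall — the comparison reverses. The multi-step checkout's sessions skew toward social, which has a lower base rate.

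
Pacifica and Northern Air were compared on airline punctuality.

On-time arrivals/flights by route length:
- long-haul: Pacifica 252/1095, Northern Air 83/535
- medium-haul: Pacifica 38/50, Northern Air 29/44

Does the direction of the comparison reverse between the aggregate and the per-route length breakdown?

Long-haul: Pacifica 252/1095 = 23.0%, Northern Air 83/535 = 15.5% → Pacifica
Medium-haul: Pacifica 38/50 = 76.0%, Northern Air 29/44 = 65.9% → Pacifica
Overall: Pacifica 290/1145 = 25.3%, Northern Air 112/579 = 19.3% → Pacifica
Pacifica wins overall and in every route group — no reversal.

No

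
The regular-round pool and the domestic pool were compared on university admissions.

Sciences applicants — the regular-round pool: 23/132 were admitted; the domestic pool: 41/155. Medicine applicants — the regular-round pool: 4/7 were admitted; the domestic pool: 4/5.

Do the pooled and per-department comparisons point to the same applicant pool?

Sciences: the regular-round pool 23/132 = 17.4%, the domestic pool 41/155 = 26.5% → the domestic pool
Medicine: the regular-round pool 4/7 = 57.1%, the domestic pool 4/5 = 80.0% → the domestic pool
Overall: the regular-round pool 27/139 = 19.4%, the domestic pool 45/160 = 28.1% → the domestic pool
The domestic pool wins overall and in every department group — no reversal.

Yes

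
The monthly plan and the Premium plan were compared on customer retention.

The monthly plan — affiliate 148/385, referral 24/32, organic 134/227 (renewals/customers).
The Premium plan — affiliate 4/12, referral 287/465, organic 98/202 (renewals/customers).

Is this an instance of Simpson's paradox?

Yes

Affiliate: the monthly plan 148/385 = 38.4%, the Premium plan 4/12 = 33.3% → the monthly plan
Referral: the monthly plan 24/32 = 75.0%, the Premium plan 287/465 = 61.7% → the monthly plan
Organic: the monthly plan 134/227 = 59.0%, the Premium plan 98/202 = 48.5% → the monthly plan
Overall: the monthly plan 306/644 = 47.5%, the Premium plan 389/679 = 57.3% → the Premium plan
The monthly plan wins each signup group but the Premium plan wins overall — the comparison reverses. The monthly plan's customers skew toward affiliate, which has a lower base rate.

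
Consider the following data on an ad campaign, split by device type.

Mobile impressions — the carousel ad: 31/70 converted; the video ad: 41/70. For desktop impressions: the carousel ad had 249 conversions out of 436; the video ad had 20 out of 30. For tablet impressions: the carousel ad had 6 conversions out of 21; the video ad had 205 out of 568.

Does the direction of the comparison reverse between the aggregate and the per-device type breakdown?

Mobile: the carousel ad 31/70 = 44.3%, the video ad 41/70 = 58.6% → the video ad
Desktop: the carousel ad 249/436 = 57.1%, the video ad 20/30 = 66.7% → the video ad
Tablet: the carousel ad 6/21 = 28.6%, the video ad 205/568 = 36.1% → the video ad
Overall: the carousel ad 286/527 = 54.3%, the video ad 266/668 = 39.8% → the carousel ad
The video ad wins each device group but the carousel ad wins overall — the comparison reverses. The video ad's impressions skew toward tablet, which has a lower base rate.

Yes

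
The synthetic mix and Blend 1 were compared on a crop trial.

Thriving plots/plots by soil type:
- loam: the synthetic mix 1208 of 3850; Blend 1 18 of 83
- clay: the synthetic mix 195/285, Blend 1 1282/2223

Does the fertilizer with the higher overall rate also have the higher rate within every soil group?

Loam: the synthetic mix 1208/3850 = 31.4%, Blend 1 18/83 = 21.7% → the synthetic mix
Clay: the synthetic mix 195/285 = 68.4%, Blend 1 1282/2223 = 57.7% → the synthetic mix
Overall: the synthetic mix 1403/4135 = 33.9%, Blend 1 1300/2306 = 56.4% → Blend 1
The synthetic mix wins each soil group but Blend 1 wins overall — the comparison reverses. The synthetic mix's plots skew toward loam, which has a lower base rate.

No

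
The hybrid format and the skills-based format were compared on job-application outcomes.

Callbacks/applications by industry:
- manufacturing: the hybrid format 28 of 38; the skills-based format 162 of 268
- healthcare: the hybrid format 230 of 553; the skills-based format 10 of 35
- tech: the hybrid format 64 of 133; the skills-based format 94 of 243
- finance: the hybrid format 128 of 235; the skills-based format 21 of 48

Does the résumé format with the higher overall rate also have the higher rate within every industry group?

Manufacturing: the hybrid format 28/38 = 73.7%, the skills-based format 162/268 = 60.4% → the hybrid format
Healthcare: the hybrid format 230/553 = 41.6%, the skills-based format 10/35 = 28.6% → the hybrid format
Tech: the hybrid format 64/133 = 48.1%, the skills-based format 94/243 = 38.7% → the hybrid format
Finance: the hybrid format 128/235 = 54.5%, the skills-based format 21/48 = 43.8% → the hybrid format
Overall: the hybrid format 450/959 = 46.9%, the skills-based format 287/594 = 48.3% → the skills-based format
The hybrid format wins each industry group but the skills-based format wins overall — the comparison reverses. The hybrid format's applications skew toward healthcare, which has a lower base rate.

No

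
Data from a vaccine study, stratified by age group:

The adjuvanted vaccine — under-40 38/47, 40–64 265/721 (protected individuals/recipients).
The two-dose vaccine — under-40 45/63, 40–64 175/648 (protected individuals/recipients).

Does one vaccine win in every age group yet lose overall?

No

Under-40: the adjuvanted vaccine 38/47 = 80.9%, the two-dose vaccine 45/63 = 71.4% → the adjuvanted vaccine
40–64: the adjuvanted vaccine 265/721 = 36.8%, the two-dose vaccine 175/648 = 27.0% → the adjuvanted vaccine
Overall: the adjuvanted vaccine 303/768 = 39.5%, the two-dose vaccine 220/711 = 30.9% → the adjuvanted vaccine
The adjuvanted vaccine wins overall and in every age group — no reversal.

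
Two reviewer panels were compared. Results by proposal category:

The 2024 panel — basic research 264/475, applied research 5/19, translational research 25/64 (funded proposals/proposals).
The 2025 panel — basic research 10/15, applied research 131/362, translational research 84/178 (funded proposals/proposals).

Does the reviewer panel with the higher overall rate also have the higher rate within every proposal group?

Basic research: the 2024 panel 264/475 = 55.6%, the 2025 panel 10/15 = 66.7% → the 2025 panel
Applied research: the 2024 panel 5/19 = 26.3%, the 2025 panel 131/362 = 36.2% → the 2025 panel
Translational research: the 2024 panel 25/64 = 39.1%, the 2025 panel 84/178 = 47.2% → the 2025 panel
Overall: the 2024 panel 294/558 = 52.7%, the 2025 panel 225/555 = 40.5% → the 2024 panel
The 2025 panel wins each proposal group but the 2024 panel wins overall — the comparison reverses. The 2025 panel's proposals skew toward applied research, which has a lower base rate.

No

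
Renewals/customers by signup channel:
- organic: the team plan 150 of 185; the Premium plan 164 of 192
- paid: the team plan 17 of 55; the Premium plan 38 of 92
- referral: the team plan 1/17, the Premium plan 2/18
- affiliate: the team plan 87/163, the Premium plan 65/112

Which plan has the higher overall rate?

the Premium plan

Organic: the team plan 150/185 = 81.1%, the Premium plan 164/192 = 85.4% → the Premium plan
Paid: the team plan 17/55 = 30.9%, the Premium plan 38/92 = 41.3% → the Premium plan
Referral: the team plan 1/17 = 5.9%, the Premium plan 2/18 = 11.1% → the Premium plan
Affiliate: the team plan 87/163 = 53.4%, the Premium plan 65/112 = 58.0% → the Premium plan
Overall: the team plan 255/420 = 60.7%, the Premium plan 269/414 = 65.0% → the Premium plan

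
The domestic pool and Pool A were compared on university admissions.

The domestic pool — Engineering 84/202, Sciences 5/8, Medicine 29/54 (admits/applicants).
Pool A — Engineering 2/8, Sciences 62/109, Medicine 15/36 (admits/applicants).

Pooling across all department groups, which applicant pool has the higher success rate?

Engineering: the domestic pool 84/202 = 41.6%, Pool A 2/8 = 25.0% → the domestic pool
Sciences: the domestic pool 5/8 = 62.5%, Pool A 62/109 = 56.9% → the domestic pool
Medicine: the domestic pool 29/54 = 53.7%, Pool A 15/36 = 41.7% → the domestic pool
Overall: the domestic pool 118/264 = 44.7%, Pool A 79/153 = 51.6% → Pool A
(The domestic pool wins every department group but Pool A wins overall — the domestic pool's applicants skew toward the low-rate Engineering group.)

Pool A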